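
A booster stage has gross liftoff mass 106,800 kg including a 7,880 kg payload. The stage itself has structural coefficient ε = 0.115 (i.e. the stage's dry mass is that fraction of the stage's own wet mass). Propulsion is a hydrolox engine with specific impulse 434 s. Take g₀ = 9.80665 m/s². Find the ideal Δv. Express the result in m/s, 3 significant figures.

Stage wet mass = m₀ − payload = 106,800 − 7,880 = 98,920 kg.
Stage dry mass = ε × stage wet mass = 0.115 × 98,920 = 11,375.8 kg.
Burnout mass m_f = stage dry + payload = 11,375.8 + 7,880 = 19,255.8 kg.
v_e = Isp · g₀ = 434 × 9.80665 = 4256.1 m/s.
Δv = v_e · ln(106,800/19,255.8) = 4256.1 × ln(5.546) = 4256.1 × 1.7131 ≈ 7291 m/s.

Δv ≈ 7290 m/s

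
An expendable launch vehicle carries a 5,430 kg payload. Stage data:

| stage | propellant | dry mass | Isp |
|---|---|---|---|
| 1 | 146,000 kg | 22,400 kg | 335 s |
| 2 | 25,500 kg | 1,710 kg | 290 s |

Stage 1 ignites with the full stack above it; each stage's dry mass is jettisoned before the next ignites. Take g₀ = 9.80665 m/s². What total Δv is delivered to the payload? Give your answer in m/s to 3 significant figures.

Ignition mass of stage 1 = 146,000+22,400 + 25,500+1,710 + 5,430 = 201,040 kg.
Stage 1: m₀ = 201,040 kg, m_f = 201,040 − 146,000 = 55,040 kg; Δv = 335×9.80665×ln(3.653) = 3285.2×1.2954 ≈ 4256 m/s.
Stage 2: m₀ = 32,640 kg, m_f = 32,640 − 25,500 = 7,140 kg; Δv = 290×9.80665×ln(4.571) = 2843.9×1.5198 ≈ 4322 m/s.
Total Δv = 4256 + 4322 = 8578 m/s.

Δv ≈ 8580 m/s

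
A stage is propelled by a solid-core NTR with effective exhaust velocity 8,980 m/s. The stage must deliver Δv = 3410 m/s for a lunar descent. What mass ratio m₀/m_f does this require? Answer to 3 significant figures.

mass ratio ≈ 1.46

m₀/m_f = exp(Δv / v_e) = exp(3410 / 8980.0) = exp(0.3797) = 1.4619.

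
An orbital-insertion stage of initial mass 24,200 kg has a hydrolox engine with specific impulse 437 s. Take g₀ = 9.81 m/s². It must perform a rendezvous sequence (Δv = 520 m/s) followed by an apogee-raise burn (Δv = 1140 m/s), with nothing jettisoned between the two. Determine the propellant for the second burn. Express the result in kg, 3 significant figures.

propellant for the second burn ≈ 5010 kg

v_e = Isp · g₀ = 437 × 9.81 = 4287.0 m/s.
After the first burn: m = 24200 × exp(−520/4287.0) = 24200 × 0.88577 = 21,435.6 kg.
After the second burn: m = 21,435.6 × exp(−1140/4287.0) = 21,435.6 × 0.76650 = 16,430.4 kg.
Second-burn propellant = 21,435.6 − 16,430.4 = 5,005.2 kg.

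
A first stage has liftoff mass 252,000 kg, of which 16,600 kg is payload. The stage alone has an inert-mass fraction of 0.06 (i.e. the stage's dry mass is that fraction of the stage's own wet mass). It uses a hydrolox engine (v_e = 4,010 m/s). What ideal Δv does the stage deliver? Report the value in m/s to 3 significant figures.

Stage wet mass = m₀ − payload = 252,000 − 16,600 = 235,400 kg.
Stage dry mass = ε × stage wet mass = 0.06 × 235,400 = 14,124 kg.
Burnout mass m_f = stage dry + payload = 14,124 + 16,600 = 30,724 kg.
Using Δv = v_e ln(m₀/m_f): Δv = v_e · ln(252,000/30,724) = 4010.0 × ln(8.202) = 4010.0 × 2.1044 ≈ 8439 m/s.

Δv ≈ 8440 m/s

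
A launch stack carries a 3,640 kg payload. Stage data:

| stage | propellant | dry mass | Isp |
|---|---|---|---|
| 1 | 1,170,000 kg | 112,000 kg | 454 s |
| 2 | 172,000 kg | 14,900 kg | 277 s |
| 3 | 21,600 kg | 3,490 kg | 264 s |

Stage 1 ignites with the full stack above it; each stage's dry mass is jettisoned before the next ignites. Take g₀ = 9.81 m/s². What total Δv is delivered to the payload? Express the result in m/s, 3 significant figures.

Ignition mass of stage 1 = 1,170,000+112,000 + 172,000+14,900 + 21,600+3,490 + 3,640 = 1,497,630 kg.
Stage 1: m₀ = 1,497,630 kg, m_f = 1,497,630 − 1,170,000 = 327,630 kg; Δv = 454×9.81×ln(4.571) = 4453.7×1.5198 ≈ 6769 m/s.
Stage 2: m₀ = 215,630 kg, m_f = 215,630 − 172,000 = 43,630 kg; Δv = 277×9.81×ln(4.942) = 2717.4×1.5978 ≈ 4342 m/s.
Stage 3: m₀ = 28,730 kg, m_f = 28,730 − 21,600 = 7,130 kg; Δv = 264×9.81×ln(4.029) = 2589.8×1.3936 ≈ 3609 m/s.
Total Δv = 6769 + 4342 + 3609 = 14720 m/s.

Δv ≈ 14700 m/s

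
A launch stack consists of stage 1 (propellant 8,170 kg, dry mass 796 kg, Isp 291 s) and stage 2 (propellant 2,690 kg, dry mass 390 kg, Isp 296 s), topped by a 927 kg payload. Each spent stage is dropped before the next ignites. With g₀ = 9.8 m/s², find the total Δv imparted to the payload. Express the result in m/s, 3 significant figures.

Δv ≈ 6060 m/s

Ignition mass of stage 1 = 8,170+796 + 2,690+390 + 927 = 12,973 kg.
Stage 1: m₀ = 12,973 kg, m_f = 12,973 − 8,170 = 4,803 kg; Δv = 291×9.8×ln(2.701) = 2851.8×0.9936 ≈ 2834 m/s.
Stage 2: m₀ = 4,007 kg, m_f = 4,007 − 2,690 = 1,317 kg; Δv = 296×9.8×ln(3.043) = 2900.8×1.1127 ≈ 3228 m/s.
Total Δv = 2834 + 3228 = 6062 m/s.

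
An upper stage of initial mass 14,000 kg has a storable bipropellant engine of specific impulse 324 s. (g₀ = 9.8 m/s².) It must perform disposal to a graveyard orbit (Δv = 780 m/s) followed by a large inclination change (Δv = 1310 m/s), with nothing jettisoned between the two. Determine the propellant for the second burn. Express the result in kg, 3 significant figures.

propellant for the second burn ≈ 3700 kg

v_e = Isp · g₀ = 324 × 9.8 = 3175.2 m/s.
After the first burn: m = 14000 × exp(−780/3175.2) = 14000 × 0.78219 = 10,950.7 kg.
After the second burn: m = 10,950.7 × exp(−1310/3175.2) = 10,950.7 × 0.66195 = 7,248.82 kg.
Second-burn propellant = 10,950.7 − 7,248.82 = 3,701.88 kg.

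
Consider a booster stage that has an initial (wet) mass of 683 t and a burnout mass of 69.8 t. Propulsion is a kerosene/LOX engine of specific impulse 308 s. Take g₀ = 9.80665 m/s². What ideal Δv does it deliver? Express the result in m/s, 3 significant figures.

v_e = Isp · g₀ = 308 × 9.80665 = 3020.4 m/s.
From the ideal rocket equation, Δv = v_e · ln(m₀/m_f) = 3020.4 × ln(9.785) = 3020.4 × 2.2809 ≈ 6889.2 m/s.

Δv ≈ 6890 m/s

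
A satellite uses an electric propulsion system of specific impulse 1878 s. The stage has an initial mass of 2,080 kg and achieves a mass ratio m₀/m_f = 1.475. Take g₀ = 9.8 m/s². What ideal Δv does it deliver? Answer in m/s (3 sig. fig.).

Δv ≈ 7150 m/s

v_e = Isp · g₀ = 1878 × 9.8 = 18404.4 m/s.
Using Δv = v_e ln(m₀/m_f): Δv = v_e · ln(1.475) = 18404.4 × 0.3887 ≈ 7153.0 m/s.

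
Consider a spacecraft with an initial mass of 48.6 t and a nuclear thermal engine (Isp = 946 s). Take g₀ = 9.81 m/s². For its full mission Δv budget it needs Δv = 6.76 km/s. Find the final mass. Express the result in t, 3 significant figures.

v_e = Isp · g₀ = 946 × 9.81 = 9280.3 m/s.
m₀/m_f = exp(Δv / v_e) = exp(6760 / 9280.3) = exp(0.7284) = 2.0718.
m_f = m₀ / 2.0718 = 48.6 / 2.0718 = 23.4579 t.

final mass ≈ 23.5 t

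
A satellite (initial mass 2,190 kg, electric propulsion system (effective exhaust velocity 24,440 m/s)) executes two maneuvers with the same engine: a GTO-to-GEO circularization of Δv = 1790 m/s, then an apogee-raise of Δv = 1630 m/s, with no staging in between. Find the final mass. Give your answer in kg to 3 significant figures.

After the first burn: m = 2190 × exp(−1790/24440.0) = 2190 × 0.92938 = 2,035.34 kg.
After the second burn: m = 2,035.34 × exp(−1630/24440.0) = 2,035.34 × 0.93548 = 1,904.02 kg.

final mass ≈ 1900 kg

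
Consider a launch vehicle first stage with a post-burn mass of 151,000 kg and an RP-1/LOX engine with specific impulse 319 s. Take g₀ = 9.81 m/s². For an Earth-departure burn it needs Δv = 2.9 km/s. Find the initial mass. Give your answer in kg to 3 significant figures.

v_e = Isp · g₀ = 319 × 9.81 = 3129.4 m/s.
m₀/m_f = exp(Δv / v_e) = exp(2900 / 3129.4) = exp(0.9267) = 2.5262.
m₀ = m_f × 2.5262 = 151,000 × 2.5262 = 381,456 kg.

initial mass ≈ 381000 kg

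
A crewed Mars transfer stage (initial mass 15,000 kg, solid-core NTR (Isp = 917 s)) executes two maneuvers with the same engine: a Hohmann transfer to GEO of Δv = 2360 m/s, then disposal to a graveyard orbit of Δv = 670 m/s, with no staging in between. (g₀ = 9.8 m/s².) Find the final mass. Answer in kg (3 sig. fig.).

v_e = Isp · g₀ = 917 × 9.8 = 8986.6 m/s.
After the first burn: m = 15000 × exp(−2360/8986.6) = 15000 × 0.76904 = 11,535.6 kg.
After the second burn: m = 11,535.6 × exp(−670/8986.6) = 11,535.6 × 0.92816 = 10,706.9 kg.

final mass ≈ 10700 kg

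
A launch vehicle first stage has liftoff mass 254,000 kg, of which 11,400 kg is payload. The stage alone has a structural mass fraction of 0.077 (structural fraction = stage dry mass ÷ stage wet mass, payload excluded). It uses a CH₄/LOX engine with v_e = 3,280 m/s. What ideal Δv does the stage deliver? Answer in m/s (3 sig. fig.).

Δv ≈ 7000 m/s

Stage wet mass = m₀ − payload = 254,000 − 11,400 = 242,600 kg.
Stage dry mass = ε × stage wet mass = 0.077 × 242,600 = 18,680.2 kg.
Burnout mass m_f = stage dry + payload = 18,680.2 + 11,400 = 30,080.2 kg.
Using Δv = v_e ln(m₀/m_f): Δv = v_e · ln(254,000/30,080.2) = 3280.0 × ln(8.444) = 3280.0 × 2.1335 ≈ 6998 m/s.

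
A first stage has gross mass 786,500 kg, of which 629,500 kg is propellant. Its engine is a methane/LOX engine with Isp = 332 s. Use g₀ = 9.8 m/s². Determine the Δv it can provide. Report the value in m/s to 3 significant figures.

Δv ≈ 5240 m/s

v_e = Isp · g₀ = 332 × 9.8 = 3253.6 m/s.
m_f = m₀ − m_prop = 786,500 − 629,500 = 157,000 kg.
Using Δv = v_e ln(m₀/m_f): Δv = v_e · ln(m₀/m_f) = 3253.6 × ln(5.01) = 3253.6 × 1.6113 ≈ 5242.7 m/s.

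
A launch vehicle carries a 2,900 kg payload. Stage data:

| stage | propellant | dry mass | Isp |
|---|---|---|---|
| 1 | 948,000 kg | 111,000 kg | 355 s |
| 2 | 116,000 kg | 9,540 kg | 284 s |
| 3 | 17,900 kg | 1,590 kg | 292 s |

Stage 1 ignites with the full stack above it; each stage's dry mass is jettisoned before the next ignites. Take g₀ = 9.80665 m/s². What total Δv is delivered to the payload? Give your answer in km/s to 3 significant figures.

Ignition mass of stage 1 = 948,000+111,000 + 116,000+9,540 + 17,900+1,590 + 2,900 = 1,206,930 kg.
Stage 1: m₀ = 1,206,930 kg, m_f = 1,206,930 − 948,000 = 258,930 kg; Δv = 355×9.80665×ln(4.661) = 3481.4×1.5393 ≈ 5359 m/s.
Stage 2: m₀ = 147,930 kg, m_f = 147,930 − 116,000 = 31,930 kg; Δv = 284×9.80665×ln(4.633) = 2785.1×1.5332 ≈ 4270 m/s.
Stage 3: m₀ = 22,390 kg, m_f = 22,390 − 17,900 = 4,490 kg; Δv = 292×9.80665×ln(4.987) = 2863.5×1.6068 ≈ 4601 m/s.
Total Δv = 5359 + 4270 + 4601 = 14230 m/s.

Δv ≈ 14.2 km/s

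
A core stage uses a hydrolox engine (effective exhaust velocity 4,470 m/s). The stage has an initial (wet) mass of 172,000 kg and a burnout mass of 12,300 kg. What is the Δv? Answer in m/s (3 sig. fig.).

Δv = v_e · ln(m₀/m_f) = 4470.0 × ln(13.98) = 4470.0 × 2.6379 ≈ 11791.4 m/s.

Δv ≈ 11800 m/s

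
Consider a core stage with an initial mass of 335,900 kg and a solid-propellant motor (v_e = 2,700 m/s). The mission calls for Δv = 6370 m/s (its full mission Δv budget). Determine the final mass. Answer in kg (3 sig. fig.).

Rocket equation: m₀/m_f = exp(Δv / v_e) = exp(6370 / 2700.0) = exp(2.3593) = 10.5831.
m_f = m₀ / 10.5831 = 335,900 / 10.5831 = 31,739.3 kg.

final mass ≈ 31700 kg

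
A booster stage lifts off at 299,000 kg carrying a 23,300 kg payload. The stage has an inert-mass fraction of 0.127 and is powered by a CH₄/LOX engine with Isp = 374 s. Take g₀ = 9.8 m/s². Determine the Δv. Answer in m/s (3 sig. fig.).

Stage wet mass = m₀ − payload = 299,000 − 23,300 = 275,700 kg.
Stage dry mass = ε × stage wet mass = 0.127 × 275,700 = 35,013.9 kg.
Burnout mass m_f = stage dry + payload = 35,013.9 + 23,300 = 58,313.9 kg.
v_e = Isp · g₀ = 374 × 9.8 = 3665.2 m/s.
From the ideal rocket equation, Δv = v_e · ln(299,000/58,313.9) = 3665.2 × ln(5.127) = 3665.2 × 1.6346 ≈ 5991 m/s.

Δv ≈ 5990 m/s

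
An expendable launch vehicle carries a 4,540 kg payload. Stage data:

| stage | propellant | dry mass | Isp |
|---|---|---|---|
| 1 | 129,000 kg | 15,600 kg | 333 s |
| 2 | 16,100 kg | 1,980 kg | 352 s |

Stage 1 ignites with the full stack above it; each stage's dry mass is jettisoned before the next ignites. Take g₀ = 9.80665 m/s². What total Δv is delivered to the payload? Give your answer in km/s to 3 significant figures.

Δv ≈ 9.11 km/s

Ignition mass of stage 1 = 129,000+15,600 + 16,100+1,980 + 4,540 = 167,220 kg.
Stage 1: m₀ = 167,220 kg, m_f = 167,220 − 129,000 = 38,220 kg; Δv = 333×9.80665×ln(4.375) = 3265.6×1.4760 ≈ 4820 m/s.
Stage 2: m₀ = 22,620 kg, m_f = 22,620 − 16,100 = 6,520 kg; Δv = 352×9.80665×ln(3.469) = 3451.9×1.2440 ≈ 4294 m/s.
Total Δv = 4820 + 4294 = 9114 m/s.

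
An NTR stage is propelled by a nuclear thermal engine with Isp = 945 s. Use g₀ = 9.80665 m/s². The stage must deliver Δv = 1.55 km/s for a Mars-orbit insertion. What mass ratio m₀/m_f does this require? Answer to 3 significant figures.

mass ratio ≈ 1.18

v_e = Isp · g₀ = 945 × 9.80665 = 9267.3 m/s.
Rocket equation: m₀/m_f = exp(Δv / v_e) = exp(1550 / 9267.3) = exp(0.1673) = 1.1821.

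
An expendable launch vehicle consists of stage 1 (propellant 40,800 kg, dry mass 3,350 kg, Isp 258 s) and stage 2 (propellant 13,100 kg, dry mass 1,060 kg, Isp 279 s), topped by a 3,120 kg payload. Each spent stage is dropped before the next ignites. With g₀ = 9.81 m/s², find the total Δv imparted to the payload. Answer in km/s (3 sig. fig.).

Ignition mass of stage 1 = 40,800+3,350 + 13,100+1,060 + 3,120 = 61,430 kg.
Stage 1: m₀ = 61,430 kg, m_f = 61,430 − 40,800 = 20,630 kg; Δv = 258×9.81×ln(2.978) = 2531.0×1.0912 ≈ 2762 m/s.
Stage 2: m₀ = 17,280 kg, m_f = 17,280 − 13,100 = 4,180 kg; Δv = 279×9.81×ln(4.134) = 2737.0×1.4192 ≈ 3884 m/s.
Total Δv = 2762 + 3884 = 6646 m/s.

Δv ≈ 6.65 km/s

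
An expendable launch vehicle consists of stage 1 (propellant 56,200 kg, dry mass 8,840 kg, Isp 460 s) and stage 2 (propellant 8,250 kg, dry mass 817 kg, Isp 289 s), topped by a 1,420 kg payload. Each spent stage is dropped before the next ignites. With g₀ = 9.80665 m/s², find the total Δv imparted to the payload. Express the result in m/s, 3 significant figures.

Δv ≈ 10500 m/s

Ignition mass of stage 1 = 56,200+8,840 + 8,250+817 + 1,420 = 75,527 kg.
Stage 1: m₀ = 75,527 kg, m_f = 75,527 − 56,200 = 19,327 kg; Δv = 460×9.80665×ln(3.908) = 4511.1×1.3630 ≈ 6149 m/s.
Stage 2: m₀ = 10,487 kg, m_f = 10,487 − 8,250 = 2,237 kg; Δv = 289×9.80665×ln(4.688) = 2834.1×1.5450 ≈ 4379 m/s.
Total Δv = 6149 + 4379 = 10528 m/s.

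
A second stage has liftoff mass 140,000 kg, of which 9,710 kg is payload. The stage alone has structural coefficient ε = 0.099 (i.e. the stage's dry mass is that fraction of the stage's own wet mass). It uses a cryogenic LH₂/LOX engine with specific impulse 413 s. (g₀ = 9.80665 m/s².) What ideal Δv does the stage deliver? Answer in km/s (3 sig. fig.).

Δv ≈ 7.38 km/s

Stage wet mass = m₀ − payload = 140,000 − 9,710 = 130,290 kg.
Stage dry mass = ε × stage wet mass = 0.099 × 130,290 = 12,898.7 kg.
Burnout mass m_f = stage dry + payload = 12,898.7 + 9,710 = 22,608.7 kg.
v_e = Isp · g₀ = 413 × 9.80665 = 4050.1 m/s.
Rocket equation: Δv = v_e · ln(140,000/22,608.7) = 4050.1 × ln(6.192) = 4050.1 × 1.8233 ≈ 7385 m/s.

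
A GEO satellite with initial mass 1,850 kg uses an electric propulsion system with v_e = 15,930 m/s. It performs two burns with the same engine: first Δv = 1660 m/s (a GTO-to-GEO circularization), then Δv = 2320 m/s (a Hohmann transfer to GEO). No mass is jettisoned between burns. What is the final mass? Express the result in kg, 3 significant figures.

After the first burn: m = 1850 × exp(−1660/15930.0) = 1850 × 0.90104 = 1,666.92 kg.
After the second burn: m = 1,666.92 × exp(−2320/15930.0) = 1,666.92 × 0.86447 = 1,441 kg.

final mass ≈ 1440 kg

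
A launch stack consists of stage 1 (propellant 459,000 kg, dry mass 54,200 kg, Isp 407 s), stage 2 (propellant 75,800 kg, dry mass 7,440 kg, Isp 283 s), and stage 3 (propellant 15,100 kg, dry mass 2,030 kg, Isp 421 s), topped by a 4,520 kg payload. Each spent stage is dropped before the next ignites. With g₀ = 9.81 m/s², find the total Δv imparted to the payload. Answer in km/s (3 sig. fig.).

Δv ≈ 13.9 km/s

Ignition mass of stage 1 = 459,000+54,200 + 75,800+7,440 + 15,100+2,030 + 4,520 = 618,090 kg.
Stage 1: m₀ = 618,090 kg, m_f = 618,090 − 459,000 = 159,090 kg; Δv = 407×9.81×ln(3.885) = 3992.7×1.3572 ≈ 5419 m/s.
Stage 2: m₀ = 104,890 kg, m_f = 104,890 − 75,800 = 29,090 kg; Δv = 283×9.81×ln(3.606) = 2776.2×1.2825 ≈ 3561 m/s.
Stage 3: m₀ = 21,650 kg, m_f = 21,650 − 15,100 = 6,550 kg; Δv = 421×9.81×ln(3.305) = 4130.0×1.1955 ≈ 4938 m/s.
Total Δv = 5419 + 3561 + 4938 = 13918 m/s.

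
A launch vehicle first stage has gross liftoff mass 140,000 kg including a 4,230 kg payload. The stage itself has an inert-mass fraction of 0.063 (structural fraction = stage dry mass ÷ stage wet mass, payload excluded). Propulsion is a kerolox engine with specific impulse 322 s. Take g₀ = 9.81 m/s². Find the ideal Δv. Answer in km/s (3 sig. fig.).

Stage wet mass = m₀ − payload = 140,000 − 4,230 = 135,770 kg.
Stage dry mass = ε × stage wet mass = 0.063 × 135,770 = 8,553.51 kg.
Burnout mass m_f = stage dry + payload = 8,553.51 + 4,230 = 12,783.51 kg.
v_e = Isp · g₀ = 322 × 9.81 = 3158.8 m/s.
Using Δv = v_e ln(m₀/m_f): Δv = v_e · ln(140,000/12,783.51) = 3158.8 × ln(10.95) = 3158.8 × 2.3935 ≈ 7561 m/s.

Δv ≈ 7.56 km/s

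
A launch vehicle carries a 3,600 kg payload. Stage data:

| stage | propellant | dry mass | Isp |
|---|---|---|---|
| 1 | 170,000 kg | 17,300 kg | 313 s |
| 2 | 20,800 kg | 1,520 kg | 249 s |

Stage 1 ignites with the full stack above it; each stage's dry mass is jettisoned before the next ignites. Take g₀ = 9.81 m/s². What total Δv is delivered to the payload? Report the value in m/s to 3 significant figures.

Δv ≈ 8860 m/s

Ignition mass of stage 1 = 170,000+17,300 + 20,800+1,520 + 3,600 = 213,220 kg.
Stage 1: m₀ = 213,220 kg, m_f = 213,220 − 170,000 = 43,220 kg; Δv = 313×9.81×ln(4.933) = 3070.5×1.5960 ≈ 4901 m/s.
Stage 2: m₀ = 25,920 kg, m_f = 25,920 − 20,800 = 5,120 kg; Δv = 249×9.81×ln(5.062) = 2442.7×1.6219 ≈ 3962 m/s.
Total Δv = 4901 + 3962 = 8863 m/s.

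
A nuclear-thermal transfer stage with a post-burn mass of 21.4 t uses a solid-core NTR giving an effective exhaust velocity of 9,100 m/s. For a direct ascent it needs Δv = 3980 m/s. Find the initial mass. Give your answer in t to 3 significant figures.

initial mass ≈ 33.1 t

m₀/m_f = exp(Δv / v_e) = exp(3980 / 9100.0) = exp(0.4374) = 1.5486.
m₀ = m_f × 1.5486 = 21.4 × 1.5486 = 33.14 t.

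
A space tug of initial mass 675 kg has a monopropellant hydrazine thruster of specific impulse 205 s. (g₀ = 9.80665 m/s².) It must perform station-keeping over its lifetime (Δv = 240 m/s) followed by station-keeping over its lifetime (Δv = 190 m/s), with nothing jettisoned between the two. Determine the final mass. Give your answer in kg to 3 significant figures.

final mass ≈ 545 kg

v_e = Isp · g₀ = 205 × 9.80665 = 2010.4 m/s.
After the first burn: m = 675 × exp(−240/2010.4) = 675 × 0.88747 = 599.042 kg.
After the second burn: m = 599.042 × exp(−190/2010.4) = 599.042 × 0.90982 = 545.02 kg.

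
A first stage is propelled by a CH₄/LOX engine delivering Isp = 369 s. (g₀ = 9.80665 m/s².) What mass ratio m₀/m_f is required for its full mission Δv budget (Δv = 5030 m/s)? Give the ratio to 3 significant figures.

mass ratio ≈ 4.01

v_e = Isp · g₀ = 369 × 9.80665 = 3618.7 m/s.
From the ideal rocket equation, m₀/m_f = exp(Δv / v_e) = exp(5030 / 3618.7) = exp(1.3900) = 4.0149.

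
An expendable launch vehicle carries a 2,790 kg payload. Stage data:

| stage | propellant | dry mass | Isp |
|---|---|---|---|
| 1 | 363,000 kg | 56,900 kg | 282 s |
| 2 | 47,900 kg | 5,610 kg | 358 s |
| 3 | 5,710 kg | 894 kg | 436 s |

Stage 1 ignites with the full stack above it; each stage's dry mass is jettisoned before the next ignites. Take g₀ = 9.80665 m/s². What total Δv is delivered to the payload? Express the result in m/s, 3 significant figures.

Ignition mass of stage 1 = 363,000+56,900 + 47,900+5,610 + 5,710+894 + 2,790 = 482,804 kg.
Stage 1: m₀ = 482,804 kg, m_f = 482,804 − 363,000 = 119,804 kg; Δv = 282×9.80665×ln(4.03) = 2765.5×1.3938 ≈ 3854 m/s.
Stage 2: m₀ = 62,904 kg, m_f = 62,904 − 47,900 = 15,004 kg; Δv = 358×9.80665×ln(4.192) = 3510.8×1.4333 ≈ 5032 m/s.
Stage 3: m₀ = 9,394 kg, m_f = 9,394 − 5,710 = 3,684 kg; Δv = 436×9.80665×ln(2.55) = 4275.7×0.9361 ≈ 4002 m/s.
Total Δv = 3854 + 5032 + 4002 = 12888 m/s.

Δv ≈ 12900 m/s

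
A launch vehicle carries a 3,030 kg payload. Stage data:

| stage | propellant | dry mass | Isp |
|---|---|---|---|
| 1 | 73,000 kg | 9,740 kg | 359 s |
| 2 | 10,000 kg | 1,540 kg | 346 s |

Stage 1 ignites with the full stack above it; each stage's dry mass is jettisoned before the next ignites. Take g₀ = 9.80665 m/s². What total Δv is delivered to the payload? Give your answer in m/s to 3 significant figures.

Δv ≈ 8820 m/s

Ignition mass of stage 1 = 73,000+9,740 + 10,000+1,540 + 3,030 = 97,310 kg.
Stage 1: m₀ = 97,310 kg, m_f = 97,310 − 73,000 = 24,310 kg; Δv = 359×9.80665×ln(4.003) = 3520.6×1.3870 ≈ 4883 m/s.
Stage 2: m₀ = 14,570 kg, m_f = 14,570 − 10,000 = 4,570 kg; Δv = 346×9.80665×ln(3.188) = 3393.1×1.1595 ≈ 3934 m/s.
Total Δv = 4883 + 3934 = 8817 m/s.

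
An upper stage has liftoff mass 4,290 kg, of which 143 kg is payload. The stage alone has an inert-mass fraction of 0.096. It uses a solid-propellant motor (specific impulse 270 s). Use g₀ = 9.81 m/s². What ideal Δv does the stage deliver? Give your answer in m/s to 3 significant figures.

Δv ≈ 5480 m/s

Stage wet mass = m₀ − payload = 4,290 − 143 = 4,147 kg.
Stage dry mass = ε × stage wet mass = 0.096 × 4,147 = 398.112 kg.
Burnout mass m_f = stage dry + payload = 398.112 + 143 = 541.112 kg.
v_e = Isp · g₀ = 270 × 9.81 = 2648.7 m/s.
Using Δv = v_e ln(m₀/m_f): Δv = v_e · ln(4,290/541.112) = 2648.7 × ln(7.928) = 2648.7 × 2.0704 ≈ 5484 m/s.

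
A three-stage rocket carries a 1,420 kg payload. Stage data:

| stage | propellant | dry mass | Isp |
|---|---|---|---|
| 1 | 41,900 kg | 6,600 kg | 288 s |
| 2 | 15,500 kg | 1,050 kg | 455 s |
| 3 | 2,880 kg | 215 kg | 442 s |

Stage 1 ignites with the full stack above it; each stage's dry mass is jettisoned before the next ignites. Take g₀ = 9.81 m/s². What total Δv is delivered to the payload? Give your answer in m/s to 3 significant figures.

Δv ≈ 13000 m/s

Ignition mass of stage 1 = 41,900+6,600 + 15,500+1,050 + 2,880+215 + 1,420 = 69,565 kg.
Stage 1: m₀ = 69,565 kg, m_f = 69,565 − 41,900 = 27,665 kg; Δv = 288×9.81×ln(2.515) = 2825.3×0.9221 ≈ 2605 m/s.
Stage 2: m₀ = 21,065 kg, m_f = 21,065 − 15,500 = 5,565 kg; Δv = 455×9.81×ln(3.785) = 4463.6×1.3311 ≈ 5942 m/s.
Stage 3: m₀ = 4,515 kg, m_f = 4,515 − 2,880 = 1,635 kg; Δv = 442×9.81×ln(2.761) = 4336.0×1.0158 ≈ 4404 m/s.
Total Δv = 2605 + 5942 + 4404 = 12951 m/s.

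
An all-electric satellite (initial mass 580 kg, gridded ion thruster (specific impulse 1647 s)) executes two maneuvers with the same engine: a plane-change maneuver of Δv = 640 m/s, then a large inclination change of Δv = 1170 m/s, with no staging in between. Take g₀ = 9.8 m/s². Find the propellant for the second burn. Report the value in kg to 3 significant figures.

v_e = Isp · g₀ = 1647 × 9.8 = 16140.6 m/s.
After the first burn: m = 580 × exp(−640/16140.6) = 580 × 0.96112 = 557.45 kg.
After the second burn: m = 557.45 × exp(−1170/16140.6) = 557.45 × 0.93008 = 518.473 kg.
Second-burn propellant = 557.45 − 518.473 = 38.977 kg.

propellant for the second burn ≈ 39.0 kg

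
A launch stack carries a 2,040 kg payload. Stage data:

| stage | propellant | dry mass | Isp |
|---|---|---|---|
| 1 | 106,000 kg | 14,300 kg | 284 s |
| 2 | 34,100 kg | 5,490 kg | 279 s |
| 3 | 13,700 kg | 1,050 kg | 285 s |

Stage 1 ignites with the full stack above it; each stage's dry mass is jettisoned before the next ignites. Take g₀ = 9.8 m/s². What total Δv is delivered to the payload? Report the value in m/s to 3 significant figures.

Δv ≈ 9820 m/s

Ignition mass of stage 1 = 106,000+14,300 + 34,100+5,490 + 13,700+1,050 + 2,040 = 176,680 kg.
Stage 1: m₀ = 176,680 kg, m_f = 176,680 − 106,000 = 70,680 kg; Δv = 284×9.8×ln(2.5) = 2783.2×0.9162 ≈ 2550 m/s.
Stage 2: m₀ = 56,380 kg, m_f = 56,380 − 34,100 = 22,280 kg; Δv = 279×9.8×ln(2.531) = 2734.2×0.9284 ≈ 2538 m/s.
Stage 3: m₀ = 16,790 kg, m_f = 16,790 − 13,700 = 3,090 kg; Δv = 285×9.8×ln(5.434) = 2793.0×1.6926 ≈ 4727 m/s.
Total Δv = 2550 + 2538 + 4727 = 9815 m/s.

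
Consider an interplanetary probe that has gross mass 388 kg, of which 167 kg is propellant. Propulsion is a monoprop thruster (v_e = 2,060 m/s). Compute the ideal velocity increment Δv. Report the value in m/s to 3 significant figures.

Δv ≈ 1160 m/s

m_f = m₀ − m_prop = 388 − 167 = 221 kg.
Δv = v_e · ln(m₀/m_f) = 2060.0 × ln(1.756) = 2060.0 × 0.5628 ≈ 1159.5 m/s.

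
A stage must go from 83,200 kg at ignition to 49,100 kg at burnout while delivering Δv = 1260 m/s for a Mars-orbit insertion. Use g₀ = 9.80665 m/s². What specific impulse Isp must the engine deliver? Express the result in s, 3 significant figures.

ln(m₀/m_f) = ln(83200/49100) = ln(1.695) = 0.5274.
Rocket equation: v_e = Δv / ln(m₀/m_f) = 1260 / 0.5274 = 2389.1 m/s.
Isp = v_e / g₀ = 2389.1 / 9.80665 = 243.6 s.

Isp ≈ 244 s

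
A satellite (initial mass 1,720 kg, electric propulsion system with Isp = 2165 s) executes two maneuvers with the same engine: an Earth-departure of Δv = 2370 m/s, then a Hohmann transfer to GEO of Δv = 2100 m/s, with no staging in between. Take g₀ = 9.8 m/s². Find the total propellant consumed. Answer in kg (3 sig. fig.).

total propellant consumed ≈ 327 kg

v_e = Isp · g₀ = 2165 × 9.8 = 21217.0 m/s.
After the first burn: m = 1720 × exp(−2370/21217.0) = 1720 × 0.89431 = 1,538.21 kg.
After the second burn: m = 1,538.21 × exp(−2100/21217.0) = 1,538.21 × 0.90576 = 1,393.25 kg.
Total propellant = m₀ − m_final = 1720 − 1,393.25 = 326.75 kg.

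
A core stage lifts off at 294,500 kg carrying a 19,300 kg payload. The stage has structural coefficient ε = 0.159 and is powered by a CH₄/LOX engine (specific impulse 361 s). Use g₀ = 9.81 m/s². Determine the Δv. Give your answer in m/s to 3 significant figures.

Δv ≈ 5460 m/s

Stage wet mass = m₀ − payload = 294,500 − 19,300 = 275,200 kg.
Stage dry mass = ε × stage wet mass = 0.159 × 275,200 = 43,756.8 kg.
Burnout mass m_f = stage dry + payload = 43,756.8 + 19,300 = 63,056.8 kg.
v_e = Isp · g₀ = 361 × 9.81 = 3541.4 m/s.
By the Tsiolkovsky rocket equation, Δv = v_e · ln(294,500/63,056.8) = 3541.4 × ln(4.67) = 3541.4 × 1.5412 ≈ 5458 m/s.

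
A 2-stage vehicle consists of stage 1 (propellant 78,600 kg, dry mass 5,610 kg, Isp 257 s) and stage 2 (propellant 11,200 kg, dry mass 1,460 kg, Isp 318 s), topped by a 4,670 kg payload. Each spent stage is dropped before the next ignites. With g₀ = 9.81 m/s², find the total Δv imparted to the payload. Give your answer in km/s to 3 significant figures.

Ignition mass of stage 1 = 78,600+5,610 + 11,200+1,460 + 4,670 = 101,540 kg.
Stage 1: m₀ = 101,540 kg, m_f = 101,540 − 78,600 = 22,940 kg; Δv = 257×9.81×ln(4.426) = 2521.2×1.4876 ≈ 3750 m/s.
Stage 2: m₀ = 17,330 kg, m_f = 17,330 − 11,200 = 6,130 kg; Δv = 318×9.81×ln(2.827) = 3119.6×1.0392 ≈ 3242 m/s.
Total Δv = 3750 + 3242 = 6992 m/s.

Δv ≈ 6.99 km/s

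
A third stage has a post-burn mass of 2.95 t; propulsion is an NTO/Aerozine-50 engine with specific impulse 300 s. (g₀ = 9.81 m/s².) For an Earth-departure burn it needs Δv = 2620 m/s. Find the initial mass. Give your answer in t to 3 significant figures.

v_e = Isp · g₀ = 300 × 9.81 = 2943.0 m/s.
m₀/m_f = exp(Δv / v_e) = exp(2620 / 2943.0) = exp(0.8902) = 2.4357.
m₀ = m_f × 2.4357 = 2.95 × 2.4357 = 7.18532 t.

initial mass ≈ 7.19 t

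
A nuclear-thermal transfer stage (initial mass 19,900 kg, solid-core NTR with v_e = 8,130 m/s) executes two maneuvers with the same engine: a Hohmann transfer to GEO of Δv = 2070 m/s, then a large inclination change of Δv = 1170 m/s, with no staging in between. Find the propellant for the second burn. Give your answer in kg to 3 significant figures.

propellant for the second burn ≈ 2070 kg

After the first burn: m = 19900 × exp(−2070/8130.0) = 19900 × 0.77522 = 15,426.9 kg.
After the second burn: m = 15,426.9 × exp(−1170/8130.0) = 15,426.9 × 0.86596 = 13,359.1 kg.
Second-burn propellant = 15,426.9 − 13,359.1 = 2,067.8 kg.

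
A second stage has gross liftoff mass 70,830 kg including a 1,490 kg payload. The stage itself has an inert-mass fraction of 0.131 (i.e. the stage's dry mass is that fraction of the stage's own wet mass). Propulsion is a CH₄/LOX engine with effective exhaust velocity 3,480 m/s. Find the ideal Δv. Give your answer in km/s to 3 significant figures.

Δv ≈ 6.62 km/s

Stage wet mass = m₀ − payload = 70,830 − 1,490 = 69,340 kg.
Stage dry mass = ε × stage wet mass = 0.131 × 69,340 = 9,083.54 kg.
Burnout mass m_f = stage dry + payload = 9,083.54 + 1,490 = 10,573.54 kg.
Δv = v_e · ln(70,830/10,573.54) = 3480.0 × ln(6.699) = 3480.0 × 1.9019 ≈ 6619 m/s.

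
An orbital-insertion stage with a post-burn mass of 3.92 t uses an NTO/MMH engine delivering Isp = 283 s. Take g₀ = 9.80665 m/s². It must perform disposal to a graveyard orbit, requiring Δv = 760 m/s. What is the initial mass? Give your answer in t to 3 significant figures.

initial mass ≈ 5.15 t

v_e = Isp · g₀ = 283 × 9.80665 = 2775.3 m/s.
By the Tsiolkovsky rocket equation, m₀/m_f = exp(Δv / v_e) = exp(760 / 2775.3) = exp(0.2738) = 1.3150.
m₀ = m_f × 1.3150 = 3.92 × 1.3150 = 5.1548 t.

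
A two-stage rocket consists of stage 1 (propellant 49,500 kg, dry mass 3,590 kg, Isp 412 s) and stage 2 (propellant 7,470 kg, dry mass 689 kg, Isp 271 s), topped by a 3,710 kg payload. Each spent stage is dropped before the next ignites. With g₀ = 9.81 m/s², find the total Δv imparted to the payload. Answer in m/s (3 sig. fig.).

Ignition mass of stage 1 = 49,500+3,590 + 7,470+689 + 3,710 = 64,959 kg.
Stage 1: m₀ = 64,959 kg, m_f = 64,959 − 49,500 = 15,459 kg; Δv = 412×9.81×ln(4.202) = 4041.7×1.4356 ≈ 5802 m/s.
Stage 2: m₀ = 11,869 kg, m_f = 11,869 − 7,470 = 4,399 kg; Δv = 271×9.81×ln(2.698) = 2658.5×0.9926 ≈ 2639 m/s.
Total Δv = 5802 + 2639 = 8441 m/s.

Δv ≈ 8440 m/s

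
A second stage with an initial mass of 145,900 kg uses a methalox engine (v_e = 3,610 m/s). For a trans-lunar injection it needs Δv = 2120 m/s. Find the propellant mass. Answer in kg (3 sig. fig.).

m₀/m_f = exp(Δv / v_e) = exp(2120 / 3610.0) = exp(0.5873) = 1.7990.
m_f = 145,900 / 1.7990 = 81,100.6 kg, so propellant = m₀ − m_f = 145,900 − 81,100.6 = 64,799.4 kg.

propellant mass ≈ 64800 kg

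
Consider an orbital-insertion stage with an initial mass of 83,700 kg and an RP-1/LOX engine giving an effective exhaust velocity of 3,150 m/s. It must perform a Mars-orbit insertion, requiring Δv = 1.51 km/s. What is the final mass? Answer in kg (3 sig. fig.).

Rocket equation: m₀/m_f = exp(Δv / v_e) = exp(1510 / 3150.0) = exp(0.4794) = 1.6150.
m_f = m₀ / 1.6150 = 83,700 / 1.6150 = 51,826.6 kg.

final mass ≈ 51800 kg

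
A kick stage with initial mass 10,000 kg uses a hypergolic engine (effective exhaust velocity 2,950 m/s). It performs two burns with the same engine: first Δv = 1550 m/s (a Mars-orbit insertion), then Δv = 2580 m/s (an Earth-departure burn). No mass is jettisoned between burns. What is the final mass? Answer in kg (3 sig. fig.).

After the first burn: m = 10000 × exp(−1550/2950.0) = 10000 × 0.59130 = 5,913 kg.
After the second burn: m = 5,913 × exp(−2580/2950.0) = 5,913 × 0.41704 = 2,465.96 kg.

final mass ≈ 2470 kg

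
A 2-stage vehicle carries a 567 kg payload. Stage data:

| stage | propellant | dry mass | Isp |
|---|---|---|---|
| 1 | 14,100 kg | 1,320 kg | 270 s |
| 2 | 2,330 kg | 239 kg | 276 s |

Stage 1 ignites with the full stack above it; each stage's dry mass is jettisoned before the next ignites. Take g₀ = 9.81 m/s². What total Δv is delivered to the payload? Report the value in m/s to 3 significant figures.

Ignition mass of stage 1 = 14,100+1,320 + 2,330+239 + 567 = 18,556 kg.
Stage 1: m₀ = 18,556 kg, m_f = 18,556 − 14,100 = 4,456 kg; Δv = 270×9.81×ln(4.164) = 2648.7×1.4265 ≈ 3778 m/s.
Stage 2: m₀ = 3,136 kg, m_f = 3,136 − 2,330 = 806 kg; Δv = 276×9.81×ln(3.891) = 2707.6×1.3586 ≈ 3679 m/s.
Total Δv = 3778 + 3679 = 7457 m/s.

Δv ≈ 7460 m/s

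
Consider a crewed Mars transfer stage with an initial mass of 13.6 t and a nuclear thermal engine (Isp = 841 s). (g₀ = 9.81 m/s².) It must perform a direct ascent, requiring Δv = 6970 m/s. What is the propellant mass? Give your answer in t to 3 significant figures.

v_e = Isp · g₀ = 841 × 9.81 = 8250.2 m/s.
By the Tsiolkovsky rocket equation, m₀/m_f = exp(Δv / v_e) = exp(6970 / 8250.2) = exp(0.8448) = 2.3276.
m_f = 13.6 / 2.3276 = 5.84293 t, so propellant = m₀ − m_f = 13.6 − 5.84293 = 7.75707 t.

propellant mass ≈ 7.76 t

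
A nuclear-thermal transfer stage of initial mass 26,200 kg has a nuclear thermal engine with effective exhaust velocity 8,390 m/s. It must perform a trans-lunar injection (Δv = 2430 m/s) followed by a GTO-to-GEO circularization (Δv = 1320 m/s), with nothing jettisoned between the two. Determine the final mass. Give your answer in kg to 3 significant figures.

After the first burn: m = 26200 × exp(−2430/8390.0) = 26200 × 0.74854 = 19,611.7 kg.
After the second burn: m = 19,611.7 × exp(−1320/8390.0) = 19,611.7 × 0.85442 = 16,756.6 kg.

final mass ≈ 16800 kg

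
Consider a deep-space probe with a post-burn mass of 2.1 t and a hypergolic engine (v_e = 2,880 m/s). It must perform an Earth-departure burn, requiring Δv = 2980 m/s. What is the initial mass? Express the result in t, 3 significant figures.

initial mass ≈ 5.91 t

Rocket equation: m₀/m_f = exp(Δv / v_e) = exp(2980 / 2880.0) = exp(1.0347) = 2.8143.
m₀ = m_f × 2.8143 = 2.1 × 2.8143 = 5.91003 t.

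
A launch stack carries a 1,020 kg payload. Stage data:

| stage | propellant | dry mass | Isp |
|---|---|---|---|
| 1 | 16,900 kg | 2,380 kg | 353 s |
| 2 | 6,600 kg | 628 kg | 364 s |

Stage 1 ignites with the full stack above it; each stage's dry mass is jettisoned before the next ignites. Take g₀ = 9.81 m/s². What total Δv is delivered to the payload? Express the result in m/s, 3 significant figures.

Δv ≈ 9050 m/s

Ignition mass of stage 1 = 16,900+2,380 + 6,600+628 + 1,020 = 27,528 kg.
Stage 1: m₀ = 27,528 kg, m_f = 27,528 − 16,900 = 10,628 kg; Δv = 353×9.81×ln(2.59) = 3462.9×0.9517 ≈ 3296 m/s.
Stage 2: m₀ = 8,248 kg, m_f = 8,248 − 6,600 = 1,648 kg; Δv = 364×9.81×ln(5.005) = 3570.8×1.6104 ≈ 5751 m/s.
Total Δv = 3296 + 5751 = 9047 m/s.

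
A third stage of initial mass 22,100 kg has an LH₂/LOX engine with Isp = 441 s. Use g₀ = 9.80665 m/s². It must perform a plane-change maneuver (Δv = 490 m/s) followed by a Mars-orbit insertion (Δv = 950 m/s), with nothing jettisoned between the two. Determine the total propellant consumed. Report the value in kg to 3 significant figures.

v_e = Isp · g₀ = 441 × 9.80665 = 4324.7 m/s.
After the first burn: m = 22100 × exp(−490/4324.7) = 22100 × 0.89288 = 19,732.6 kg.
After the second burn: m = 19,732.6 × exp(−950/4324.7) = 19,732.6 × 0.80279 = 15,841.1 kg.
Total propellant = m₀ − m_final = 22100 − 15,841.1 = 6,258.9 kg.

total propellant consumed ≈ 6260 kg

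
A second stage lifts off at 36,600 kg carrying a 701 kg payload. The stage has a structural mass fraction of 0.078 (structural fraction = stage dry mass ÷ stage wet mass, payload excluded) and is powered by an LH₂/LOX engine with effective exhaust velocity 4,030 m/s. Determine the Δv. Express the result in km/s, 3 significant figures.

Δv ≈ 9.46 km/s

Stage wet mass = m₀ − payload = 36,600 − 701 = 35,899 kg.
Stage dry mass = ε × stage wet mass = 0.078 × 35,899 = 2,800.12 kg.
Burnout mass m_f = stage dry + payload = 2,800.12 + 701 = 3,501.12 kg.
Using Δv = v_e ln(m₀/m_f): Δv = v_e · ln(36,600/3,501.12) = 4030.0 × ln(10.45) = 4030.0 × 2.3470 ≈ 9458 m/s.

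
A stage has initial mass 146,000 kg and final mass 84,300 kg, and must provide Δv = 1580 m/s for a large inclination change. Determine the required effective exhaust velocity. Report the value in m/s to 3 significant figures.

ln(m₀/m_f) = ln(146000/84300) = ln(1.732) = 0.5492.
By the Tsiolkovsky rocket equation, v_e = Δv / ln(m₀/m_f) = 1580 / 0.5492 = 2876.8 m/s.

v_e ≈ 2880 m/s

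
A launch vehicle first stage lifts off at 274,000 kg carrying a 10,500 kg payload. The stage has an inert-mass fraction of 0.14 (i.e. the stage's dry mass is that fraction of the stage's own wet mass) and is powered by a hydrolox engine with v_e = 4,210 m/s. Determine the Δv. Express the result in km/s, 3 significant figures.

Δv ≈ 7.39 km/s

Stage wet mass = m₀ − payload = 274,000 − 10,500 = 263,500 kg.
Stage dry mass = ε × stage wet mass = 0.14 × 263,500 = 36,890 kg.
Burnout mass m_f = stage dry + payload = 36,890 + 10,500 = 47,390 kg.
Rocket equation: Δv = v_e · ln(274,000/47,390) = 4210.0 × ln(5.782) = 4210.0 × 1.7547 ≈ 7387 m/s.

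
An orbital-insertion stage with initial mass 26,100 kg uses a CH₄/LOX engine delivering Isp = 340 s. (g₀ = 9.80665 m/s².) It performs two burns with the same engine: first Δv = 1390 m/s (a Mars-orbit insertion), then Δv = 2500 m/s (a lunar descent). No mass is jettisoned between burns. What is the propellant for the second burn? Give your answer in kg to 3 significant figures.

propellant for the second burn ≈ 9070 kg

v_e = Isp · g₀ = 340 × 9.80665 = 3334.3 m/s.
After the first burn: m = 26100 × exp(−1390/3334.3) = 26100 × 0.65910 = 17,202.5 kg.
After the second burn: m = 17,202.5 × exp(−2500/3334.3) = 17,202.5 × 0.47247 = 8,127.67 kg.
Second-burn propellant = 17,202.5 − 8,127.67 = 9,074.83 kg.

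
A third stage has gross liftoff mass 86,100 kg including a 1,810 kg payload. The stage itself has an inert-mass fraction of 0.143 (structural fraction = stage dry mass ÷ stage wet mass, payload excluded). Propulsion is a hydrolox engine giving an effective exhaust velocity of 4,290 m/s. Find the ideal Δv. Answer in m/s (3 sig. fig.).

Δv ≈ 7830 m/s

Stage wet mass = m₀ − payload = 86,100 − 1,810 = 84,290 kg.
Stage dry mass = ε × stage wet mass = 0.143 × 84,290 = 12,053.5 kg.
Burnout mass m_f = stage dry + payload = 12,053.5 + 1,810 = 13,863.5 kg.
Δv = v_e · ln(86,100/13,863.5) = 4290.0 × ln(6.211) = 4290.0 × 1.8262 ≈ 7835 m/s.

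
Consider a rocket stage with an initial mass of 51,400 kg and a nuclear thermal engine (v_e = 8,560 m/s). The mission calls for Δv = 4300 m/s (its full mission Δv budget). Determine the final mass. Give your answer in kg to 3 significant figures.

final mass ≈ 31100 kg

By the Tsiolkovsky rocket equation, m₀/m_f = exp(Δv / v_e) = exp(4300 / 8560.0) = exp(0.5023) = 1.6526.
m_f = m₀ / 1.6526 = 51,400 / 1.6526 = 31,102.5 kg.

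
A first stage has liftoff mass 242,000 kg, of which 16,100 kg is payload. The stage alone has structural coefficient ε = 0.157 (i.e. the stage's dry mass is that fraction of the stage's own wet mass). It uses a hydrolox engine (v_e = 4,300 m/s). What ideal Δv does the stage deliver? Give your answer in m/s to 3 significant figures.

Stage wet mass = m₀ − payload = 242,000 − 16,100 = 225,900 kg.
Stage dry mass = ε × stage wet mass = 0.157 × 225,900 = 35,466.3 kg.
Burnout mass m_f = stage dry + payload = 35,466.3 + 16,100 = 51,566.3 kg.
Δv = v_e · ln(242,000/51,566.3) = 4300.0 × ln(4.693) = 4300.0 × 1.5461 ≈ 6648 m/s.

Δv ≈ 6650 m/s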